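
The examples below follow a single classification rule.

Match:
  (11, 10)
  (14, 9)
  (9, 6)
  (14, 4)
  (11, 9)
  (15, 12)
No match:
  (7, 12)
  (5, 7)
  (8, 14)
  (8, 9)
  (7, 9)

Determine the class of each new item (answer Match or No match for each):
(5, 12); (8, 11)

No match, No match

One predicate separates the groups cleanly: first > second.
(5, 12) → 5 < 12 → No match. (8, 11) → 8 < 11 → No match.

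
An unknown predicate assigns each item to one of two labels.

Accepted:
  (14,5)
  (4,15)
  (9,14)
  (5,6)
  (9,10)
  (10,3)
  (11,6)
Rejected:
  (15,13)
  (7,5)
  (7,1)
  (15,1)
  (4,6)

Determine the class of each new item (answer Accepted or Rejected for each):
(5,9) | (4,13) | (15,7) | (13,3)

'Accepted' ⟺ sum is odd.

Rejected, Accepted, Rejected, Rejected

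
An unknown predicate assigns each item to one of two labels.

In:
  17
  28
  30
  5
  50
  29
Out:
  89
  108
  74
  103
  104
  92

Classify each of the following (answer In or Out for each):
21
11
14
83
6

One predicate separates the groups cleanly: at most 50.
In: 21, since 21 ≤ 50.
In: 11, since 11 ≤ 50.
In: 14, since 14 ≤ 50.
Out: 83, since 83 > 50.
In: 6, since 6 ≤ 50.

In, In, In, Out, In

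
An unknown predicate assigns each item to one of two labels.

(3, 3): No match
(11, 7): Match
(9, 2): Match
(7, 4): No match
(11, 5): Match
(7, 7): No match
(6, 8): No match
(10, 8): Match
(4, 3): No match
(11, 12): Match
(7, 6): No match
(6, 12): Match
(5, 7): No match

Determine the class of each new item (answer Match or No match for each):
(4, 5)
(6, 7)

No match, No match

Rule: max ≥ 9. This holds for each 'Match' example and fails for each 'No match' one.
(4, 5) → max 5 → No match.
(6, 7) → max 7 → No match.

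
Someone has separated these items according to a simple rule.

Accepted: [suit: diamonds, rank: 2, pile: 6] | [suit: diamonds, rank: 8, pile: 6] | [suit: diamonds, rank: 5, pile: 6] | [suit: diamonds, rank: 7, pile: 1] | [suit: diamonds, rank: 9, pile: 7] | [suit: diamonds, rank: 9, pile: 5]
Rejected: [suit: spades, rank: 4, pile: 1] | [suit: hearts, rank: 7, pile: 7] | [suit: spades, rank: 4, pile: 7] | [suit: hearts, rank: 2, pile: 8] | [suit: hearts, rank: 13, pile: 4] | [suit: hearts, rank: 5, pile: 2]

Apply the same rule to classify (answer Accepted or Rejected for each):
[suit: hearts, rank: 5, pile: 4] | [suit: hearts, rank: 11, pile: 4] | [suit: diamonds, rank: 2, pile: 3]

The distinguishing property — suit is diamonds — holds for all the 'Accepted' cases and none of the 'Rejected' cases.

Rejected, Rejected, Accepted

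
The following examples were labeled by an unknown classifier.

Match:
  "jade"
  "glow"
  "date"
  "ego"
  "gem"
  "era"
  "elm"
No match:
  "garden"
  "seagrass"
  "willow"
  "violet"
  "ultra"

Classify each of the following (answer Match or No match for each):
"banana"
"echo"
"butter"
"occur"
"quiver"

Every 'Match' example satisfies: length ≤ 4. None of the 'No match' examples do.
No match: "banana", since length 6. Match: "echo", since length 4. No match: "butter", since length 6. No match: "occur", since length 5. No match: "quiver", since length 6.

No match, Match, No match, No match, No match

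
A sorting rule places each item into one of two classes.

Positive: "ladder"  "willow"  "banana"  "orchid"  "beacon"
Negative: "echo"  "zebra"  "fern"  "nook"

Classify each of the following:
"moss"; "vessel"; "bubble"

Rule: length 6. This holds for each 'Positive' example and fails for each 'Negative' one.

Negative, Positive, Positive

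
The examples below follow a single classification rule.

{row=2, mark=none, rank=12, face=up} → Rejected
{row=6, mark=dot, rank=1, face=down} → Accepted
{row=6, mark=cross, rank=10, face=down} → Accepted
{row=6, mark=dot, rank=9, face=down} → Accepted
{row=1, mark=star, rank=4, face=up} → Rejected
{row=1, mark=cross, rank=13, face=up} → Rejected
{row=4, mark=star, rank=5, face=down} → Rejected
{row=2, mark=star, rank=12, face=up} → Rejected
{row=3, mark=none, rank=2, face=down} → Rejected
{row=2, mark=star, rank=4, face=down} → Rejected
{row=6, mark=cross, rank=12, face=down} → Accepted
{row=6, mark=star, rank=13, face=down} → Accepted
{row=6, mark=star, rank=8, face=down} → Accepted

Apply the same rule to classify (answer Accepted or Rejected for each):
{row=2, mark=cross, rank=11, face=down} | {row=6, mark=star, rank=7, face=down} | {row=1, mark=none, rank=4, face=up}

The simplest hypothesis consistent with all the labels is: row = 6.
{row=2, mark=cross, rank=11, face=down}: row = 2, fails the rule → Rejected. {row=6, mark=star, rank=7, face=down}: row = 6, qualifies → Accepted. {row=1, mark=none, rank=4, face=up}: row = 1, fails the rule → Rejected.

Rejected, Accepted, Rejected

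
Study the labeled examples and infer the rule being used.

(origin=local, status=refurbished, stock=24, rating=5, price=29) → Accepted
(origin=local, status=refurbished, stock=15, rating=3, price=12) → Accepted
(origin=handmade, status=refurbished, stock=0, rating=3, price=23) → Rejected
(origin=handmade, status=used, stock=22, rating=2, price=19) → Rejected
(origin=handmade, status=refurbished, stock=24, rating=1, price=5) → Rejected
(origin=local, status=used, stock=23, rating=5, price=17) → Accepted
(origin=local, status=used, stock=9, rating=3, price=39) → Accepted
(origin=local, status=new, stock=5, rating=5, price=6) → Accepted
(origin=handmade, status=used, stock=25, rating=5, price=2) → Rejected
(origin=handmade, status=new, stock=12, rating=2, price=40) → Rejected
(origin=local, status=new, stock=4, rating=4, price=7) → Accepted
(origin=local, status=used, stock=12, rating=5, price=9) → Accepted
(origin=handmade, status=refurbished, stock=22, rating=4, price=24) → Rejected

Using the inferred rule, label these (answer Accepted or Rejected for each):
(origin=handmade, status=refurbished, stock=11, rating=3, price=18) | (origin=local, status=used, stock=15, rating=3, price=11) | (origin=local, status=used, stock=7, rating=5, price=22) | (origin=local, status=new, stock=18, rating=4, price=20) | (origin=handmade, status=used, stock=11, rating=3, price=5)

The common property of the 'Accepted' items is: origin is local. No 'Rejected' item has it.
(origin=handmade, status=refurbished, stock=11, rating=3, price=18) → origin is handmade → Rejected.
(origin=local, status=used, stock=15, rating=3, price=11) → origin is local → Accepted.
(origin=local, status=used, stock=7, rating=5, price=22) → origin is local → Accepted.
(origin=local, status=new, stock=18, rating=4, price=20) → origin is local → Accepted.
(origin=handmade, status=used, stock=11, rating=3, price=5) → origin is handmade → Rejected.

Rejected, Accepted, Accepted, Accepted, Rejected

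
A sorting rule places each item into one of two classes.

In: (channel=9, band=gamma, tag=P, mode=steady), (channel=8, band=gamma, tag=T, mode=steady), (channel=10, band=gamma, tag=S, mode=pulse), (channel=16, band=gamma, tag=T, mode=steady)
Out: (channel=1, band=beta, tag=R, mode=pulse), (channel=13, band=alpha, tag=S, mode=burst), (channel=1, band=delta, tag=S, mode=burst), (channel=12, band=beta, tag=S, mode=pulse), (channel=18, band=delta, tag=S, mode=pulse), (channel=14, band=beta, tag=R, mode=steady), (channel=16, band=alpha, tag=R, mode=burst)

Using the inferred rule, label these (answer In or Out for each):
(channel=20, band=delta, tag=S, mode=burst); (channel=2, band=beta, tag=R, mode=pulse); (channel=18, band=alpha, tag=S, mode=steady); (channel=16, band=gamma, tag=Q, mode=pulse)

Checking candidate rules against both groups, what survives is: band is gamma.
(channel=20, band=delta, tag=S, mode=burst): band is delta — doesn't qualify, so Out.
(channel=2, band=beta, tag=R, mode=pulse): band is beta — doesn't qualify, so Out.
(channel=18, band=alpha, tag=S, mode=steady): band is alpha — doesn't qualify, so Out.
(channel=16, band=gamma, tag=Q, mode=pulse): band is gamma — qualifies, so In.

Out, Out, Out, In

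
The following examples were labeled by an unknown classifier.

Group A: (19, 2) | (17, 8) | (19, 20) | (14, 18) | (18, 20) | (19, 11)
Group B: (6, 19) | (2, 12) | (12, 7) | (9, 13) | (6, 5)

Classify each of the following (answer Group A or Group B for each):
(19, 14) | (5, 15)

Group A, Group B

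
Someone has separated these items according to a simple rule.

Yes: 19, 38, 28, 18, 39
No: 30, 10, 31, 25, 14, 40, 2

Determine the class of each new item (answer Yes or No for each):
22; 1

No, No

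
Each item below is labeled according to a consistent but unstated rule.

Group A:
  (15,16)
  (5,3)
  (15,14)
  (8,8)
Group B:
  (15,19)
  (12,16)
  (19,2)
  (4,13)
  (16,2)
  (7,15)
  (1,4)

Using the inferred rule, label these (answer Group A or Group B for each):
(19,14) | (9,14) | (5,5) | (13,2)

Group B, Group B, Group A, Group B

The pattern is that an item is 'Group A' exactly when: |first − second| ≤ 2.
(19,14) — |19−14| = 5, hence Group B. (9,14) — |9−14| = 5, hence Group B. (5,5) — |5−5| = 0, hence Group A. (13,2) — |13−2| = 11, hence Group B.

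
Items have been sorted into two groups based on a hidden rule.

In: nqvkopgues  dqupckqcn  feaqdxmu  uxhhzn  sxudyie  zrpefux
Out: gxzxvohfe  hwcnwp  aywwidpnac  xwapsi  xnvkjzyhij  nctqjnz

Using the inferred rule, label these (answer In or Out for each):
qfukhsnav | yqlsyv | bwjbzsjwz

In, Out, Out

All 'In' examples share one property — contains 'u' — and every 'Out' example lacks it.
qfukhsnav: In (has 'u').
yqlsyv: Out (no 'u').
bwjbzsjwz: Out (no 'u').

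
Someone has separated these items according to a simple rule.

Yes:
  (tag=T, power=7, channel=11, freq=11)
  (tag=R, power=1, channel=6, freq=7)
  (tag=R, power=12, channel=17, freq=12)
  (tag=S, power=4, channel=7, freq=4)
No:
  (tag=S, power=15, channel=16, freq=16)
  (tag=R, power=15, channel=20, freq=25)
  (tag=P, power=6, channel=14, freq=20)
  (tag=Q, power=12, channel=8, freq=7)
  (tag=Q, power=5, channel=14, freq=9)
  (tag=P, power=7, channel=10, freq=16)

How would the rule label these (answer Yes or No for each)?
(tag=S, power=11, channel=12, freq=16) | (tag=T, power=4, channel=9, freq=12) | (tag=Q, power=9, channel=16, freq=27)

The distinguishing property — tag is not Q AND freq ≤ 12 — holds for all the 'Yes' cases and none of the 'No' cases.
(tag=S, power=11, channel=12, freq=16) — tag is S, freq = 16, hence No. (tag=T, power=4, channel=9, freq=12) — tag is T, freq = 12, hence Yes. (tag=Q, power=9, channel=16, freq=27) — tag is Q, freq = 27, hence No.

No, Yes, No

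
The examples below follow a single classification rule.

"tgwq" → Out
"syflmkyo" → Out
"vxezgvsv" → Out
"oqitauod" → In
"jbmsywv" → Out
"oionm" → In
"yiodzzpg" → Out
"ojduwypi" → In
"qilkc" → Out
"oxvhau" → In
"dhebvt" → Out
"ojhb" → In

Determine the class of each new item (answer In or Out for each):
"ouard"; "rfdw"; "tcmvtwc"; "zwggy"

In, Out, Out, Out

Every 'In' example satisfies: starts with 'o'. None of the 'Out' examples do.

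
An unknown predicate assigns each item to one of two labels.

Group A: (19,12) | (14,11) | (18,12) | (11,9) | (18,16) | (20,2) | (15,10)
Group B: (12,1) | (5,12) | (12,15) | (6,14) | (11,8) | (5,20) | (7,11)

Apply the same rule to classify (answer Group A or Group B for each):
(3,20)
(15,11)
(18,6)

Group B, Group A, Group A

The simplest hypothesis consistent with all the labels is: first > second AND sum ≥ 20.
(3,20) — 3 < 20, 3+20 = 23, hence Group B. (15,11) — 15 > 11, 15+11 = 26, hence Group A. (18,6) — 18 > 6, 18+6 = 24, hence Group A.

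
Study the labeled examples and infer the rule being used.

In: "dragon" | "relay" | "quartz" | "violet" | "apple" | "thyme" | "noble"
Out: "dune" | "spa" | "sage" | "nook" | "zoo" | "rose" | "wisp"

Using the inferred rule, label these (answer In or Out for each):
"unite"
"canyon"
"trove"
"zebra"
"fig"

In, In, In, In, Out

'In' ⟺ length ≥ 5.
In: "unite", since length 5.
In: "canyon", since length 6.
In: "trove", since length 5.
In: "zebra", since length 5.
Out: "fig", since length 3.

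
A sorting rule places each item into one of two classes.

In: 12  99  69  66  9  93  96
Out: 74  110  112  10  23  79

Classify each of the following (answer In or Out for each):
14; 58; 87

Out, Out, In

The common property of the 'In' items is: multiple of 3. No 'Out' item has it.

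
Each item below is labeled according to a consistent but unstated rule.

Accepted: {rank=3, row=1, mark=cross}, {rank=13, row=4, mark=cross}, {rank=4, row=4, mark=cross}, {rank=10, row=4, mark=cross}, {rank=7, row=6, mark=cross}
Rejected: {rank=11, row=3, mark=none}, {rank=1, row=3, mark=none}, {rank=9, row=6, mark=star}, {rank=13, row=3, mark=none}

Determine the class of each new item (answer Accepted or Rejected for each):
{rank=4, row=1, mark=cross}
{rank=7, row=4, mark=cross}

The pattern is that an item is 'Accepted' exactly when: mark is cross.
{rank=4, row=1, mark=cross}: mark is cross, qualifies → Accepted.
{rank=7, row=4, mark=cross}: mark is cross, qualifies → Accepted.

Accepted, Accepted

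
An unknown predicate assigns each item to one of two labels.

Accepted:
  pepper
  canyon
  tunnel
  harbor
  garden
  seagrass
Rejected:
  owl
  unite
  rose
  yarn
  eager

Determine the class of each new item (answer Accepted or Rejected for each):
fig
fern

Rejected, Rejected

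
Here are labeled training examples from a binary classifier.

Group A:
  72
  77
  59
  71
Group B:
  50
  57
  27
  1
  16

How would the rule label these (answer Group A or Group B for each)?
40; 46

Group B, Group B

The pattern is that an item is 'Group A' exactly when: at least 59.
40 → 40 < 59 → Group B.
46 → 46 < 59 → Group B.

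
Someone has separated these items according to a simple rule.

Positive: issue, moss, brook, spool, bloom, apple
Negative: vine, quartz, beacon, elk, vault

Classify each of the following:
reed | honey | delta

Positive, Negative, Negative

The distinguishing property — has a double letter — holds for all the 'Positive' cases and none of the 'Negative' cases.
reed: 'ee' doubled — satisfies this, so Positive. honey: no doubled letter — does not satisfy this, so Negative. delta: no doubled letter — does not satisfy this, so Negative.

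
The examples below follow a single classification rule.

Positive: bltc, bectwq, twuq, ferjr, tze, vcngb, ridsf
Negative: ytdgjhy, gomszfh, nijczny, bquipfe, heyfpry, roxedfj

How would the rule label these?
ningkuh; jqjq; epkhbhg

Negative, Positive, Negative

Rule: length ≤ 6. This holds for each 'Positive' example and fails for each 'Negative' one.
ningkuh — length 7, hence Negative. jqjq — length 4, hence Positive. epkhbhg — length 7, hence Negative.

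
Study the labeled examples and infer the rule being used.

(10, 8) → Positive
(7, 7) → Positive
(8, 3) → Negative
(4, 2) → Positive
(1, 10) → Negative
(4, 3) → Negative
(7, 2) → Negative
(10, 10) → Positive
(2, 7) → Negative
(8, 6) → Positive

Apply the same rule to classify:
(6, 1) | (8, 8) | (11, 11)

Negative, Positive, Positive

The pattern is that an item is 'Positive' exactly when: sum is even.
(6, 1): 6+1 = 7, lacks this property → Negative.
(8, 8): 8+8 = 16, has this property → Positive.
(11, 11): 11+11 = 22, has this property → Positive.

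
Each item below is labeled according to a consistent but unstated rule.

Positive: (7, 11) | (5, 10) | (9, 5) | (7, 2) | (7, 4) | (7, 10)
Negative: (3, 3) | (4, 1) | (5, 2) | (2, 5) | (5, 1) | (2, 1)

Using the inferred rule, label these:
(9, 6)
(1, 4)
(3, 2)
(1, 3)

Positive, Negative, Negative, Negative

The distinguishing property — sum ≥ 9 — holds for all the 'Positive' cases and none of the 'Negative' cases.
(9, 6) → 9+6 = 15 → Positive.
(1, 4) → 1+4 = 5 → Negative.
(3, 2) → 3+2 = 5 → Negative.
(1, 3) → 1+3 = 4 → Negative.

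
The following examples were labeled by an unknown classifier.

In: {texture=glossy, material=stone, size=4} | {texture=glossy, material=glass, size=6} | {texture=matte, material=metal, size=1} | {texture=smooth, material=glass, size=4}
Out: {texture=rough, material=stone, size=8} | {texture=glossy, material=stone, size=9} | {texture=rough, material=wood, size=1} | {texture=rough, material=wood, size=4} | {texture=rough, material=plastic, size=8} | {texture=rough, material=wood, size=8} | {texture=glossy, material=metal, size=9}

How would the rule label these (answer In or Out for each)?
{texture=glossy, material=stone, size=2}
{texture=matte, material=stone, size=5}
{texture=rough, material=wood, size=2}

The pattern is that an item is 'In' exactly when: material is not wood AND size ≤ 6.
In: {texture=glossy, material=stone, size=2}, since material is stone, size = 2. In: {texture=matte, material=stone, size=5}, since material is stone, size = 5. Out: {texture=rough, material=wood, size=2}, since material is wood, size = 2.

In, In, Out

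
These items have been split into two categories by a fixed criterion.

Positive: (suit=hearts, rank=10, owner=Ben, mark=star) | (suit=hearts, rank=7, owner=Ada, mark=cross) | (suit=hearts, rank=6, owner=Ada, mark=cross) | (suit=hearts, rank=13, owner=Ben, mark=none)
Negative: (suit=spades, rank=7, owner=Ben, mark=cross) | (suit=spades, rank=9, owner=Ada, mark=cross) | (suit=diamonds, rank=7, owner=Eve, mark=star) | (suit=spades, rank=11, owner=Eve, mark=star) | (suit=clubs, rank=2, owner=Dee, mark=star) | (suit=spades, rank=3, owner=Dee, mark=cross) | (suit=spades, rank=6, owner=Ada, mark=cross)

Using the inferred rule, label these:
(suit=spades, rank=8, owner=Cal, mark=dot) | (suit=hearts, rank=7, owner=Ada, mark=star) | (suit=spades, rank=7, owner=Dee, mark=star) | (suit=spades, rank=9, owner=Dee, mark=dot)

Negative, Positive, Negative, Negative

The simplest hypothesis consistent with all the labels is: suit is hearts.
(suit=spades, rank=8, owner=Cal, mark=dot) — suit is spades, hence Negative.
(suit=hearts, rank=7, owner=Ada, mark=star) — suit is hearts, hence Positive.
(suit=spades, rank=7, owner=Dee, mark=star) — suit is spades, hence Negative.
(suit=spades, rank=9, owner=Dee, mark=dot) — suit is spades, hence Negative.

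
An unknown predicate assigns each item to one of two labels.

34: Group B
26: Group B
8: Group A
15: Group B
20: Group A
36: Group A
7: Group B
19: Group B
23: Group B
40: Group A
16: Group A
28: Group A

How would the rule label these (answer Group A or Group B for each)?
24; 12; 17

Rule: multiple of 4. This holds for each 'Group A' example and fails for each 'Group B' one.

Group A, Group A, Group B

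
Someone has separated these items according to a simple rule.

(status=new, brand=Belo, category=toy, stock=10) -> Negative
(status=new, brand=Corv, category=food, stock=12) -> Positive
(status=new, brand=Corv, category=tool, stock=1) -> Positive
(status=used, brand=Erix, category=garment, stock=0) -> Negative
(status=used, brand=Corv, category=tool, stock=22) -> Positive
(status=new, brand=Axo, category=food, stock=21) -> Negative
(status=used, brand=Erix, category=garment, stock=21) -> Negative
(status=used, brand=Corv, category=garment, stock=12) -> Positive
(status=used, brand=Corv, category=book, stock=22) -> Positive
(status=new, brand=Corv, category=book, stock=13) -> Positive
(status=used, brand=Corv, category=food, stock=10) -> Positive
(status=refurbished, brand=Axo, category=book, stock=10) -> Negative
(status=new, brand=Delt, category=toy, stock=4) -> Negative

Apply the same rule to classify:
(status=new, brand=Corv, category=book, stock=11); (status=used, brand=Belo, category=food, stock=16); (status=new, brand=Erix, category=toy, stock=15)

Positive, Negative, Negative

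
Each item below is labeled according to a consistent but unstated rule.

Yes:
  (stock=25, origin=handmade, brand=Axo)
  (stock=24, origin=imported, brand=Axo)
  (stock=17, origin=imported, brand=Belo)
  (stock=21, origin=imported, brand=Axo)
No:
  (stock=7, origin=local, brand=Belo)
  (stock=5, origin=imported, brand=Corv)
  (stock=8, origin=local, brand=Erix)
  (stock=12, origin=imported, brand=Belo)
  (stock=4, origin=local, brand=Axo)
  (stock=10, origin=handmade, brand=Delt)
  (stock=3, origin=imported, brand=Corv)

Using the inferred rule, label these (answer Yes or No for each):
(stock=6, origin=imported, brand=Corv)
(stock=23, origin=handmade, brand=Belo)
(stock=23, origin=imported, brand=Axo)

No, Yes, Yes

The rule appears to be: stock ≥ 17.
(stock=6, origin=imported, brand=Corv) → stock = 6 → No.
(stock=23, origin=handmade, brand=Belo) → stock = 23 → Yes.
(stock=23, origin=imported, brand=Axo) → stock = 23 → Yes.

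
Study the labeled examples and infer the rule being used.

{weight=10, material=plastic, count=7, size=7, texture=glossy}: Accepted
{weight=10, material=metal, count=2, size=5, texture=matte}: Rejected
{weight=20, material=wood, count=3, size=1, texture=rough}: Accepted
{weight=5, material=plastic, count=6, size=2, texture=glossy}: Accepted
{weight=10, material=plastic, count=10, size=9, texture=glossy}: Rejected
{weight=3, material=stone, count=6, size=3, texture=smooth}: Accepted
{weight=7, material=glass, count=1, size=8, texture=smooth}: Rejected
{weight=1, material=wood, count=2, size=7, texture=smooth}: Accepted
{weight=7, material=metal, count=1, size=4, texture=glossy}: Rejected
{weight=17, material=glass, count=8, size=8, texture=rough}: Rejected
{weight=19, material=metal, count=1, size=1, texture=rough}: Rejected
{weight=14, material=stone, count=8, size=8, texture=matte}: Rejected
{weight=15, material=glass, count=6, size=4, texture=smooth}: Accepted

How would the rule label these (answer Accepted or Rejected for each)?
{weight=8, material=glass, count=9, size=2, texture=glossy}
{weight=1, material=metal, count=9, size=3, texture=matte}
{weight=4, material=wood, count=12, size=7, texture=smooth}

Accepted, Rejected, Accepted

The pattern is that an item is 'Accepted' exactly when: material is not metal AND size ≤ 7.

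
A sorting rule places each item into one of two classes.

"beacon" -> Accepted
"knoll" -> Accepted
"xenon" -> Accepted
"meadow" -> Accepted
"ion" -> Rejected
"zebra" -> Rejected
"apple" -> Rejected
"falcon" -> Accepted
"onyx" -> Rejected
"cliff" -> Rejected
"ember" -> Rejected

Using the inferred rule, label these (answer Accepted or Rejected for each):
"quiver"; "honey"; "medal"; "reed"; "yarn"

Rejected, Accepted, Rejected, Rejected, Rejected

All 'Accepted' examples share one property — length ≥ 5 AND contains 'o' — and every 'Rejected' example lacks it.
"quiver": Rejected (length 6, no 'o').
"honey": Accepted (length 5, has 'o').
"medal": Rejected (length 5, no 'o').
"reed": Rejected (length 4, no 'o').
"yarn": Rejected (length 4, no 'o').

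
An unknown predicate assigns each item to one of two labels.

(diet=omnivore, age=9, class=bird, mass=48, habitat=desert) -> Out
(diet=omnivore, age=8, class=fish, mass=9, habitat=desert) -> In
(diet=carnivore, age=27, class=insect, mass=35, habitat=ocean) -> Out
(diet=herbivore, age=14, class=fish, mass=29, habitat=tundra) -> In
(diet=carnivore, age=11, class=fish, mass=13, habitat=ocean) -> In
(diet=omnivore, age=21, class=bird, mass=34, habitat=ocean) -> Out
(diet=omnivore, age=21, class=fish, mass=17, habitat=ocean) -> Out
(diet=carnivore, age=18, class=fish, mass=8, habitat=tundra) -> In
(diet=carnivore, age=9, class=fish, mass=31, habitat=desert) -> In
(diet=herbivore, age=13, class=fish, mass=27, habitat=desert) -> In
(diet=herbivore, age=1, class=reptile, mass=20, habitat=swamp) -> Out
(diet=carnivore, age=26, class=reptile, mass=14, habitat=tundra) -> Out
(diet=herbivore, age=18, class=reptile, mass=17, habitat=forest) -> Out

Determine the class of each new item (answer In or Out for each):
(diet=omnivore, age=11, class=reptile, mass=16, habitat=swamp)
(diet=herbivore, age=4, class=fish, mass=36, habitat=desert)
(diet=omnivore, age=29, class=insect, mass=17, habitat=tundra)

The classifier is using: class is fish AND age ≤ 18.
(diet=omnivore, age=11, class=reptile, mass=16, habitat=swamp): Out (class is reptile, age = 11). (diet=herbivore, age=4, class=fish, mass=36, habitat=desert): In (class is fish, age = 4). (diet=omnivore, age=29, class=insect, mass=17, habitat=tundra): Out (class is insect, age = 29).

Out, In, Out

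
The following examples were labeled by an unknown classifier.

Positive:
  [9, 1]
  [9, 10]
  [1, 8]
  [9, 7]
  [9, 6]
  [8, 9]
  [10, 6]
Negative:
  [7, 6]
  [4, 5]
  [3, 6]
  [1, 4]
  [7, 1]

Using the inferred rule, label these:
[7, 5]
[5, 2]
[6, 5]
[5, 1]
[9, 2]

The distinguishing property — max ≥ 8 — holds for all the 'Positive' cases and none of the 'Negative' cases.
Negative: [7, 5], since max 7. Negative: [5, 2], since max 5. Negative: [6, 5], since max 6. Negative: [5, 1], since max 5. Positive: [9, 2], since max 9.

Negative, Negative, Negative, Negative, Positive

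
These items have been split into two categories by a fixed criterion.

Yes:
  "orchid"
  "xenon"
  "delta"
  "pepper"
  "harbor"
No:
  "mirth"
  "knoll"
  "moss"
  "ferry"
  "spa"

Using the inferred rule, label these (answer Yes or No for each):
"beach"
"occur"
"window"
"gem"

The simplest hypothesis consistent with all the labels is: has ≥ 2 vowels.
"beach": 2 vowels — meets the rule, so Yes.
"occur": 2 vowels — meets the rule, so Yes.
"window": 2 vowels — meets the rule, so Yes.
"gem": 1 vowel — does not pass, so No.

Yes, Yes, Yes, No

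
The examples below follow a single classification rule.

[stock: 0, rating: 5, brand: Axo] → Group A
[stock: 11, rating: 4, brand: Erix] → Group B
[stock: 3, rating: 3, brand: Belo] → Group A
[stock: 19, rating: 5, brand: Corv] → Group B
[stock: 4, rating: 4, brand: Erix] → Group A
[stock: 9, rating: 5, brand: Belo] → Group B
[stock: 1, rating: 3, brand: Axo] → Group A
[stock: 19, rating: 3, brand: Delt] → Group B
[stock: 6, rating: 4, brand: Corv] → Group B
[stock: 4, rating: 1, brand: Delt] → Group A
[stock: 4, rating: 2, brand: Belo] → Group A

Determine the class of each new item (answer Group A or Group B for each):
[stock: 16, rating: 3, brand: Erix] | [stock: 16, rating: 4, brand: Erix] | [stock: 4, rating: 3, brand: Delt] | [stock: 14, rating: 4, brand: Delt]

Group B, Group B, Group A, Group B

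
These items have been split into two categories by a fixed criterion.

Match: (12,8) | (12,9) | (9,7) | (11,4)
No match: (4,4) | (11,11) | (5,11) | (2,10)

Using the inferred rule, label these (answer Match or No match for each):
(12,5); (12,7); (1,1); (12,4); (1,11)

'Match' ⟺ first > second.
Match: (12,5), since 12 > 5.
Match: (12,7), since 12 > 7.
No match: (1,1), since 1 = 1.
Match: (12,4), since 12 > 4.
No match: (1,11), since 1 < 11.

Match, Match, No match, Match, No match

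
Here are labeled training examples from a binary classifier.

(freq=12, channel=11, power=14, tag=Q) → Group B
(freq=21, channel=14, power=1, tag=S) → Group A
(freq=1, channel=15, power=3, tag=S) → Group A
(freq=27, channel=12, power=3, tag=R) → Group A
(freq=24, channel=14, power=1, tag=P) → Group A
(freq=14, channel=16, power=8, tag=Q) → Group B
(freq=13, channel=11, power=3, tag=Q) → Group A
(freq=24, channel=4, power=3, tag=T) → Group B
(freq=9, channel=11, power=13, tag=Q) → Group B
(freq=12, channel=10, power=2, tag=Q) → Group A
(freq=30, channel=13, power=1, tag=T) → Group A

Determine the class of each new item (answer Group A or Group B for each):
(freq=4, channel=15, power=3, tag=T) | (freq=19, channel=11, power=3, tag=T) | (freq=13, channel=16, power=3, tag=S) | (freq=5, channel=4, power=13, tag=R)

Group A, Group A, Group A, Group B

A rule that fits every label: power ≤ 3 AND channel ≥ 10 — true of each 'Group A' example, false of each 'Group B' one.
Group A: (freq=4, channel=15, power=3, tag=T), since power = 3, channel = 15.
Group A: (freq=19, channel=11, power=3, tag=T), since power = 3, channel = 11.
Group A: (freq=13, channel=16, power=3, tag=S), since power = 3, channel = 16.
Group B: (freq=5, channel=4, power=13, tag=R), since power = 13, channel = 4.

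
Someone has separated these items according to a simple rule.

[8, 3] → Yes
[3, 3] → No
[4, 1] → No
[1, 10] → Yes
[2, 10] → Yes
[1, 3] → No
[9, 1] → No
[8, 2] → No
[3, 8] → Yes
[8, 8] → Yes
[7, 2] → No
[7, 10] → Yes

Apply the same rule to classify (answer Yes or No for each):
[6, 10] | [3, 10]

One predicate separates the groups cleanly: sum ≥ 11.
[6, 10]: Yes (6+10 = 16).
[3, 10]: Yes (3+10 = 13).

Yes, Yes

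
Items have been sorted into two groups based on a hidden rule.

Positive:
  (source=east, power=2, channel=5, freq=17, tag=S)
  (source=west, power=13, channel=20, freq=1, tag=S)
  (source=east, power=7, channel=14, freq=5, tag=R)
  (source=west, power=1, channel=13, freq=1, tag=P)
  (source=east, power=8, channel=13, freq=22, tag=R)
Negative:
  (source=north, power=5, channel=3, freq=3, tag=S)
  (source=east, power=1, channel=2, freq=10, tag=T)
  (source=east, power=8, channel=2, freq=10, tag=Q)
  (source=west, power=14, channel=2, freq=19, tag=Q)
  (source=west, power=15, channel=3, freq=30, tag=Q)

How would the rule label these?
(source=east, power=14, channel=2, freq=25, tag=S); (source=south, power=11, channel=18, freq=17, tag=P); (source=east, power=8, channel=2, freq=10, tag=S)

Negative, Positive, Negative

Rule: channel ≥ 5. This holds for each 'Positive' example and fails for each 'Negative' one.
(source=east, power=14, channel=2, freq=25, tag=S): Negative (channel = 2).
(source=south, power=11, channel=18, freq=17, tag=P): Positive (channel = 18).
(source=east, power=8, channel=2, freq=10, tag=S): Negative (channel = 2).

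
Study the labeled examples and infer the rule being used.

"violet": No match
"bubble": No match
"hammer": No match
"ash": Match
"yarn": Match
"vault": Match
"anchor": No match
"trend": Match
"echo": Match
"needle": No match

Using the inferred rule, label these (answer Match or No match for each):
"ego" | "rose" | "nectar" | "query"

Match, Match, No match, Match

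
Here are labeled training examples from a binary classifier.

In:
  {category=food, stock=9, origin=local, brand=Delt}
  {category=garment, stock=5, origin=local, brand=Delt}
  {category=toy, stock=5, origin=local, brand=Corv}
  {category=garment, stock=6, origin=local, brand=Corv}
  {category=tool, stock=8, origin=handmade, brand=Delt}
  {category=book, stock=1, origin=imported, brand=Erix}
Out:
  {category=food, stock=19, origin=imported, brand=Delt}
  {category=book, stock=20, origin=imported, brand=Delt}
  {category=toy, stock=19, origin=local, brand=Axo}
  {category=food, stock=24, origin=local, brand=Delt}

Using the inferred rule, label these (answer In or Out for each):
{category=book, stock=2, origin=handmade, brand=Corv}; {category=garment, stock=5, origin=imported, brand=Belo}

All 'In' examples share one property — stock ≤ 9 — and every 'Out' example lacks it.
{category=book, stock=2, origin=handmade, brand=Corv}: stock = 2, qualifies → In. {category=garment, stock=5, origin=imported, brand=Belo}: stock = 5, qualifies → In.

In, In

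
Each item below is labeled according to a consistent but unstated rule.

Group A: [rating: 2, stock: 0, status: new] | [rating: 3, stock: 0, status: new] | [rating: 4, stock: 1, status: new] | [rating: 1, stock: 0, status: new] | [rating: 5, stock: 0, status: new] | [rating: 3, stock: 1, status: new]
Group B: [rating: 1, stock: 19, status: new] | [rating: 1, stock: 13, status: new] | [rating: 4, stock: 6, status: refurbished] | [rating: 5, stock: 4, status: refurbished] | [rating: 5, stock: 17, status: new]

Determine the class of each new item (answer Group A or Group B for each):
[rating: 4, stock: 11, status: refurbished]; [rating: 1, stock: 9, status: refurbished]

Group B, Group B

The common property of the 'Group A' items is: stock ≤ 1. No 'Group B' item has it.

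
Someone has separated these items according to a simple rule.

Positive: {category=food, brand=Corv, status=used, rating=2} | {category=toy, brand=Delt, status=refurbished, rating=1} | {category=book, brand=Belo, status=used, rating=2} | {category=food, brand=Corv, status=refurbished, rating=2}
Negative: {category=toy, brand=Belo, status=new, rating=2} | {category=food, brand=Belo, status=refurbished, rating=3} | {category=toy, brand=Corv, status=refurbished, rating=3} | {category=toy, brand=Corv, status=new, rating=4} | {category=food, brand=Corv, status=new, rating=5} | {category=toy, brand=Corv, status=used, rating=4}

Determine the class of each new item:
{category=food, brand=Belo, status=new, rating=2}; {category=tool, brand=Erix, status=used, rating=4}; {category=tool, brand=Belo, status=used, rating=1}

Negative, Negative, Positive

The common property of the 'Positive' items is: status is not new AND rating ≤ 2. No 'Negative' item has it.
{category=food, brand=Belo, status=new, rating=2}: Negative (status is new, rating = 2). {category=tool, brand=Erix, status=used, rating=4}: Negative (status is used, rating = 4). {category=tool, brand=Belo, status=used, rating=1}: Positive (status is used, rating = 1).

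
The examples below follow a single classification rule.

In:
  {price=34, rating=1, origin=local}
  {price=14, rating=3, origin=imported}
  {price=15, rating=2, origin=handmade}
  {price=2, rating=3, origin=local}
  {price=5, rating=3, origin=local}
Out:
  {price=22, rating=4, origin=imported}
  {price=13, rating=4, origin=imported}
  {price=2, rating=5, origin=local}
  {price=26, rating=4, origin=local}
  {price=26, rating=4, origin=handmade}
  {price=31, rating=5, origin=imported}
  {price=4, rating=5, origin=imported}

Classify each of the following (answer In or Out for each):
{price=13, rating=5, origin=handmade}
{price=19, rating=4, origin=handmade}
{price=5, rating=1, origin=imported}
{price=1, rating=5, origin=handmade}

Out, Out, In, Out

Every 'In' example satisfies: rating ≤ 3. None of the 'Out' examples do.
{price=13, rating=5, origin=handmade}: rating = 5, does not pass → Out. {price=19, rating=4, origin=handmade}: rating = 4, does not pass → Out. {price=5, rating=1, origin=imported}: rating = 1, qualifies → In. {price=1, rating=5, origin=handmade}: rating = 5, does not pass → Out.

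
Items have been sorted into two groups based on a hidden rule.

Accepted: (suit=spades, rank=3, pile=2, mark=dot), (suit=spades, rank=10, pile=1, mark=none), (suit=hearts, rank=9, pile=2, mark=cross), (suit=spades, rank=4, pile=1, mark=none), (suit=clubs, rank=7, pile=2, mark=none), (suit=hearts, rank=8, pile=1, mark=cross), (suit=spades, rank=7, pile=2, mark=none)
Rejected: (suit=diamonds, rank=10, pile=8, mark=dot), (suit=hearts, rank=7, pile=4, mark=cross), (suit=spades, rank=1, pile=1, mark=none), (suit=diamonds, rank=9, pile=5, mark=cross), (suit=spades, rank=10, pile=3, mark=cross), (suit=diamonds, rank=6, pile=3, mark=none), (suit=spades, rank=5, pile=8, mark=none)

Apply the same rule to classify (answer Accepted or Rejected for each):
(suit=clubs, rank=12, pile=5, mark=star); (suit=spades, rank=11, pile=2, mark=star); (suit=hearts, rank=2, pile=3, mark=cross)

Rejected, Accepted, Rejected

'Accepted' ⟺ rank ≥ 3 AND pile ≤ 2.
(suit=clubs, rank=12, pile=5, mark=star) → rank = 12, pile = 5 → Rejected.
(suit=spades, rank=11, pile=2, mark=star) → rank = 11, pile = 2 → Accepted.
(suit=hearts, rank=2, pile=3, mark=cross) → rank = 2, pile = 3 → Rejected.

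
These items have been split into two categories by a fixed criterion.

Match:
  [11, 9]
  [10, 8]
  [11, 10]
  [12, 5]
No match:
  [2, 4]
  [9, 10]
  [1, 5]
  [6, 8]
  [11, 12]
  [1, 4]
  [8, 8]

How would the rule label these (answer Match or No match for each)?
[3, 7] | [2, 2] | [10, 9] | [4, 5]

Every 'Match' example satisfies: first > second. None of the 'No match' examples do.

No match, No match, Match, No match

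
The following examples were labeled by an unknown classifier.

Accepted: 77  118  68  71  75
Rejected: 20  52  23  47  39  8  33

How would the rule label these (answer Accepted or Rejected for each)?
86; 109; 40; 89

Accepted, Accepted, Rejected, Accepted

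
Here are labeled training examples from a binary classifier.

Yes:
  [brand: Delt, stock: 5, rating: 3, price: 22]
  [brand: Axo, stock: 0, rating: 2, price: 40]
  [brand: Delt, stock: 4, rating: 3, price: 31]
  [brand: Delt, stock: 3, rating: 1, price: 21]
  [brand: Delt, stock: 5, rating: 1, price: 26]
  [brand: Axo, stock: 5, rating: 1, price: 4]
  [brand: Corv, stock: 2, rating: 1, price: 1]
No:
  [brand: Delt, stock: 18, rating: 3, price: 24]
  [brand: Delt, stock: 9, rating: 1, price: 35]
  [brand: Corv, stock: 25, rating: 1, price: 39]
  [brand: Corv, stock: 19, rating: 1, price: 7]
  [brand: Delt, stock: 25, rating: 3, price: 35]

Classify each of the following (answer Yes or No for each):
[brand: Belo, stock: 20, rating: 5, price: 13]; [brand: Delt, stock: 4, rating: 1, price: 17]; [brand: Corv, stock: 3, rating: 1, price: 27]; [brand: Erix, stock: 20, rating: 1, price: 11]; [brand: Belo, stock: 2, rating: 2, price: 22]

No, Yes, Yes, No, Yes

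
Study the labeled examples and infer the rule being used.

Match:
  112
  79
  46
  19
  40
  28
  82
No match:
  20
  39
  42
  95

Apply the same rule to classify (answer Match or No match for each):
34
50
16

Match, No match, Match

The classifier is using: ≡ 1 (mod 3).
34: Match (34 mod 3 = 1).
50: No match (50 mod 3 = 2).
16: Match (16 mod 3 = 1).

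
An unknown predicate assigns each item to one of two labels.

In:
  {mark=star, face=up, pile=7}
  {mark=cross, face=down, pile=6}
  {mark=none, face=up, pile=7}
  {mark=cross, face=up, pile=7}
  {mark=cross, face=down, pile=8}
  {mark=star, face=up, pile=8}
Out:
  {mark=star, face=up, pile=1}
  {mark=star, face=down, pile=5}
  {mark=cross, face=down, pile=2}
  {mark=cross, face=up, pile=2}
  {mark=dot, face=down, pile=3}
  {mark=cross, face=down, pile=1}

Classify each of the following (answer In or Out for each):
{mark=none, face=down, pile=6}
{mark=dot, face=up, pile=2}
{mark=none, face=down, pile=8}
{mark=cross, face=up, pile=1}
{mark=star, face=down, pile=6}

Rule: pile ≥ 6. This holds for each 'In' example and fails for each 'Out' one.
In: {mark=none, face=down, pile=6}, since pile = 6. Out: {mark=dot, face=up, pile=2}, since pile = 2. In: {mark=none, face=down, pile=8}, since pile = 8. Out: {mark=cross, face=up, pile=1}, since pile = 1. In: {mark=star, face=down, pile=6}, since pile = 6.

In, Out, In, Out, In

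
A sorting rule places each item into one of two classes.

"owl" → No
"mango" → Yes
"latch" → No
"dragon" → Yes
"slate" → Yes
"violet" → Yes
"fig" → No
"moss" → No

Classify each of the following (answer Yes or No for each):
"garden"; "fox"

Yes, No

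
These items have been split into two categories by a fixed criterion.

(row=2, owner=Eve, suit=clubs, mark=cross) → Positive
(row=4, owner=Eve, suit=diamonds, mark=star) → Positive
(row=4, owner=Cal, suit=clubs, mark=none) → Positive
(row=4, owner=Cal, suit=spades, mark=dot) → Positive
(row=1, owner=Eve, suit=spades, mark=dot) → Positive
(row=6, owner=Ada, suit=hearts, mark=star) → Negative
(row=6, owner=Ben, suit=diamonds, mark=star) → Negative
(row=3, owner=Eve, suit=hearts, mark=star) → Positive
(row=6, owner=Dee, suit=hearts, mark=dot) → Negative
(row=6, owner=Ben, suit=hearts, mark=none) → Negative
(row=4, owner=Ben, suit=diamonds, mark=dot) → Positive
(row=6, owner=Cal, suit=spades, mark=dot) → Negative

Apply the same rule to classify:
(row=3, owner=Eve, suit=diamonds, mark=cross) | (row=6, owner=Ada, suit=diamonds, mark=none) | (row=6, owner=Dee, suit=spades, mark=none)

Positive, Negative, Negative

The distinguishing property — row ≤ 4 — holds for all the 'Positive' cases and none of the 'Negative' cases.
(row=3, owner=Eve, suit=diamonds, mark=cross) → row = 3 → Positive. (row=6, owner=Ada, suit=diamonds, mark=none) → row = 6 → Negative. (row=6, owner=Dee, suit=spades, mark=none) → row = 6 → Negative.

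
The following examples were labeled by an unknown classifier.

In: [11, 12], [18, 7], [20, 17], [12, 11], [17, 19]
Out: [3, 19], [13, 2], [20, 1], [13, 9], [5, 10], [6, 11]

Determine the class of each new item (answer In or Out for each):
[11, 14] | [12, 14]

The classifier is using: sum ≥ 23.
[11, 14]: In (11+14 = 25).
[12, 14]: In (12+14 = 26).

In, In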